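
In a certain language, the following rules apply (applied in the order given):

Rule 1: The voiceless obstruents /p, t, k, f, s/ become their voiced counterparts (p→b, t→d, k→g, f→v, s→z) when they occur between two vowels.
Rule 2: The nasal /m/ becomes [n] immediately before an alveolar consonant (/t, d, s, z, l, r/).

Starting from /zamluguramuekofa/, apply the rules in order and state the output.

Rule 1 (intervocalic voicing): /k/ is a voiceless obstruent between vowels /e/ and /o/, so it voices to [g]. /f/ is a voiceless obstruent between vowels /o/ and /a/, so it voices to [v]. /zamluguramuekofa/ → zamluguramuegova.
Rule 2 (nasal place assimilation): /m/ precedes the alveolar consonant /l/, so it assimilates in place to [n]. /zamluguramuegova/ → zanluguramuegova.

zanluguramuegova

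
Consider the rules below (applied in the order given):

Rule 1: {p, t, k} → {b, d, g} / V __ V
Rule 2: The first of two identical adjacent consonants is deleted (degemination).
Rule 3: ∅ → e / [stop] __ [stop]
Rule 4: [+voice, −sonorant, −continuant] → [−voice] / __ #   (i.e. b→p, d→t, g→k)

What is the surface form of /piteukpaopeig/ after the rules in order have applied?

pideukepaobeik

Rule 1 (intervocalic voicing): /t/ is a voiceless stop between vowels /i/ and /e/, so it voices to [d]. /p/ is a voiceless stop between vowels /o/ and /e/, so it voices to [b]. /piteukpaopeig/ → pideukpaobeig.
Rule 2 (degemination): no segment meets the environment; /pideukpaobeig/ is unchanged.
Rule 3 (stop-cluster e-epenthesis): /k/ and /p/ form a stop–stop cluster, so [e] is inserted between them. /pideukpaobeig/ → pideukepaobeig.
Rule 4 (final devoicing): /g/ is a voiced stop in word-final position, so it devoices to [k]. /pideukepaobeig/ → pideukepaobeik.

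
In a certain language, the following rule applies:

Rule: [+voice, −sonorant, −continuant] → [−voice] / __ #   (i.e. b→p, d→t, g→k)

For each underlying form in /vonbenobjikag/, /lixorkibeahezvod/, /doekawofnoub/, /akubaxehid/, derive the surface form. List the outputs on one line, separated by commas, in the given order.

/vonbenobjikag/: /g/ is a voiced stop in word-final position, so it devoices to [k]. → [vonbenobjikak].
/lixorkibeahezvod/: /d/ is a voiced stop in word-final position, so it devoices to [t]. → [lixorkibeahezvot].
/doekawofnoub/: /b/ is a voiced stop in word-final position, so it devoices to [p]. → [doekawofnoup].
/akubaxehid/: /d/ is a voiced stop in word-final position, so it devoices to [t]. → [akubaxehit].

vonbenobjikak, lixorkibeahezvot, doekawofnoup, akubaxehit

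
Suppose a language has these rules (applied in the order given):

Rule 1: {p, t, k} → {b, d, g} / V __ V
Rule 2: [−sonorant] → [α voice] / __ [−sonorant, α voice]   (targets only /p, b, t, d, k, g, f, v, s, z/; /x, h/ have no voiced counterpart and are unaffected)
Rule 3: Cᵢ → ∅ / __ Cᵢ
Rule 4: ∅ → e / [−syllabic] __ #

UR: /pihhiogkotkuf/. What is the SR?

Rule 1 (intervocalic voicing): no segment meets the environment; /pihhiogkotkuf/ is unchanged.
Rule 2 (regressive voicing assimilation): /g/ precedes the voiceless obstruent /k/, so it devoices to [k] by assimilation. /pihhiogkotkuf/ → pihhiokkotkuf.
Rule 3 (degemination): /hh/ is a geminate; the first /h/ deletes. /kk/ is a geminate; the first /k/ deletes. /pihhiokkotkuf/ → pihiokotkuf.
Rule 4 (final e-epenthesis): the form ends in the consonant /f/, so [e] is inserted word-finally. /pihiokotkuf/ → pihiokotkufe.

pihiokotkufe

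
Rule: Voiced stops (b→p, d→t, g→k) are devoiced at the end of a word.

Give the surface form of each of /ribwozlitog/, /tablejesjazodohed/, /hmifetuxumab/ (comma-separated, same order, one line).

/ribwozlitog/: /g/ is a voiced stop in word-final position, so it devoices to [k]. → [ribwozlitok].
/tablejesjazodohed/: /d/ is a voiced stop in word-final position, so it devoices to [t]. → [tablejesjazodohet].
/hmifetuxumab/: /b/ is a voiced stop in word-final position, so it devoices to [p]. → [hmifetuxumap].

ribwozlitok, tablejesjazodohet, hmifetuxumap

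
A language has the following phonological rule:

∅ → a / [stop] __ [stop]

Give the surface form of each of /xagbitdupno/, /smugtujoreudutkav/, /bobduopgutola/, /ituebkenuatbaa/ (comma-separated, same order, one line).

/xagbitdupno/: /g/ and /b/ form a stop–stop cluster, so [a] is inserted between them. /t/ and /d/ form a stop–stop cluster, so [a] is inserted between them. → [xagabitadupno].
/smugtujoreudutkav/: /g/ and /t/ form a stop–stop cluster, so [a] is inserted between them. /t/ and /k/ form a stop–stop cluster, so [a] is inserted between them. → [smugatujoreudutakav].
/bobduopgutola/: /b/ and /d/ form a stop–stop cluster, so [a] is inserted between them. /p/ and /g/ form a stop–stop cluster, so [a] is inserted between them. → [bobaduopagutola].
/ituebkenuatbaa/: /b/ and /k/ form a stop–stop cluster, so [a] is inserted between them. /t/ and /b/ form a stop–stop cluster, so [a] is inserted between them. → [ituebakenuatabaa].

xagabitadupno, smugatujoreudutakav, bobaduopagutola, ituebakenuatabaa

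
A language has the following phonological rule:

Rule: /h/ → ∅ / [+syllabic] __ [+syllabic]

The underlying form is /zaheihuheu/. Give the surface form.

zaeiueu

/h/ occurs between vowels /a/ and /e/, so it deletes.
/h/ occurs between vowels /i/ and /u/, so it deletes.
/h/ occurs between vowels /u/ and /e/, so it deletes.
Surface form: [zaeiueu].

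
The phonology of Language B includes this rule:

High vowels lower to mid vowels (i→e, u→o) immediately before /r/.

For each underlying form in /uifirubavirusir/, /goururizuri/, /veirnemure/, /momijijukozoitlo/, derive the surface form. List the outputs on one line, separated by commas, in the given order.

uiferubaveruser, goororizori, veernemore, momijijukozoitlo

/uifirubavirusir/: /i/ is a high vowel immediately before /r/, so it lowers to [e]. /i/ is a high vowel immediately before /r/, so it lowers to [e]. /i/ is a high vowel immediately before /r/, so it lowers to [e]. → [uiferubaveruser].
/goururizuri/: /u/ is a high vowel immediately before /r/, so it lowers to [o]. /u/ is a high vowel immediately before /r/, so it lowers to [o]. /u/ is a high vowel immediately before /r/, so it lowers to [o]. → [goororizori].
/veirnemure/: /i/ is a high vowel immediately before /r/, so it lowers to [e]. /u/ is a high vowel immediately before /r/, so it lowers to [o]. → [veernemore].
/momijijukozoitlo/: the rule's environment is not met; surfaces unchanged as [momijijukozoitlo].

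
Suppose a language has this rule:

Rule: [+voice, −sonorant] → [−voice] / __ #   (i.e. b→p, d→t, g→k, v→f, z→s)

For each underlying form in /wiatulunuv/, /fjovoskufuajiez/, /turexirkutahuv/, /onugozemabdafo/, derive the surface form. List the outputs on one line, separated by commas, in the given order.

/wiatulunuv/: /v/ is a voiced obstruent in word-final position, so it devoices to [f]. → [wiatulunuf].
/fjovoskufuajiez/: /z/ is a voiced obstruent in word-final position, so it devoices to [s]. → [fjovoskufuajies].
/turexirkutahuv/: /v/ is a voiced obstruent in word-final position, so it devoices to [f]. → [turexirkutahuf].
/onugozemabdafo/: the rule's environment is not met; surfaces unchanged as [onugozemabdafo].

wiatulunuf, fjovoskufuajies, turexirkutahuf, onugozemabdafo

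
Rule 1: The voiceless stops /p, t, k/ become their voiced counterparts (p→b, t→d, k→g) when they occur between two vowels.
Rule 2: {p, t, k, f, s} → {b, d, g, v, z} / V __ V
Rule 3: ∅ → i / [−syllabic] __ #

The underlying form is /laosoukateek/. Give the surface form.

laozougadeeki

Rule 1 (intervocalic voicing): /k/ is a voiceless stop between vowels /u/ and /a/, so it voices to [g]. /t/ is a voiceless stop between vowels /a/ and /e/, so it voices to [d]. /laosoukateek/ → laosougadeek.
Rule 2 (intervocalic voicing): /s/ is a voiceless obstruent between vowels /o/ and /o/, so it voices to [z]. /laosougadeek/ → laozougadeek.
Rule 3 (final i-epenthesis): the form ends in the consonant /k/, so [i] is inserted word-finally. /laozougadeek/ → laozougadeeki.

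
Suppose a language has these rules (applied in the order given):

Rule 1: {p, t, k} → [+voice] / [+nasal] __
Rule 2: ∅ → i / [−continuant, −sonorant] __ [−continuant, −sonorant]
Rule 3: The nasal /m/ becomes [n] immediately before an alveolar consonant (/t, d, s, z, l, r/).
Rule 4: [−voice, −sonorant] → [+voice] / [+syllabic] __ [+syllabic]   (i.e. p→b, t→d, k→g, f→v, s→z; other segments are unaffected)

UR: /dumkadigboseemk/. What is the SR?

Rule 1 (post-nasal voicing): /k/ is a voiceless stop immediately after the nasal /m/, so it voices to [g]. /k/ is a voiceless stop immediately after the nasal /m/, so it voices to [g]. /dumkadigboseemk/ → dumgadigboseemg.
Rule 2 (stop-cluster i-epenthesis): /g/ and /b/ form a stop–stop cluster, so [i] is inserted between them. /dumgadigboseemg/ → dumgadigiboseemg.
Rule 3 (nasal place assimilation): no segment meets the environment; /dumgadigiboseemg/ is unchanged.
Rule 4 (intervocalic voicing): /s/ is a voiceless obstruent between vowels /o/ and /e/, so it voices to [z]. /dumgadigiboseemg/ → dumgadigibozeemg.

dumgadigibozeemg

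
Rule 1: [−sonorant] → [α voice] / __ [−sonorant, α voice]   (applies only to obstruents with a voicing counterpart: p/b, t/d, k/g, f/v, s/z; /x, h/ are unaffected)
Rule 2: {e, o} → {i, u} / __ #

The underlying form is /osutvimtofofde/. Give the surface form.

osudvimtofovdi

Rule 1 (regressive voicing assimilation): /t/ precedes the voiced obstruent /v/, so it voices to [d] by assimilation. /f/ precedes the voiced obstruent /d/, so it voices to [v] by assimilation. /osutvimtofofde/ → osudvimtofovde.
Rule 2 (final vowel raising): /e/ is a mid vowel in word-final position, so it raises to [i]. /osudvimtofovde/ → osudvimtofovdi.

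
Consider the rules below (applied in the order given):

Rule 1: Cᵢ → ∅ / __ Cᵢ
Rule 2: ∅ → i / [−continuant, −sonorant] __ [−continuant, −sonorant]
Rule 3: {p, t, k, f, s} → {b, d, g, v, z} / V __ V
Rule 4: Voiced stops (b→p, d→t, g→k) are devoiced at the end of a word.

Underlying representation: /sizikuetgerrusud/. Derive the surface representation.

Rule 1 (degemination): /rr/ is a geminate; the first /r/ deletes. /sizikuetgerrusud/ → sizikuetgerusud.
Rule 2 (stop-cluster i-epenthesis): /t/ and /g/ form a stop–stop cluster, so [i] is inserted between them. /sizikuetgerusud/ → sizikuetigerusud.
Rule 3 (intervocalic voicing): /k/ is a voiceless obstruent between vowels /i/ and /u/, so it voices to [g]. /t/ is a voiceless obstruent between vowels /e/ and /i/, so it voices to [d]. /s/ is a voiceless obstruent between vowels /u/ and /u/, so it voices to [z]. /sizikuetigerusud/ → siziguedigeruzud.
Rule 4 (final devoicing): /d/ is a voiced stop in word-final position, so it devoices to [t]. /siziguedigeruzud/ → siziguedigeruzut.

siziguedigeruzut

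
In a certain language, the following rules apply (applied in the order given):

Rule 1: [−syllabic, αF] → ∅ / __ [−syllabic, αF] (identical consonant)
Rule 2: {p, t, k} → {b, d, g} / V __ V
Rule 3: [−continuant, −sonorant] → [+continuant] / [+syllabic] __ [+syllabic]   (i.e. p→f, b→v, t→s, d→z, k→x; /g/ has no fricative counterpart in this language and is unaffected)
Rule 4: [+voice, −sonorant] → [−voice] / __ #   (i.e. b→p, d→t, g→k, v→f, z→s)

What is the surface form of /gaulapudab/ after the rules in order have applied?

Rule 1 (degemination): no segment meets the environment; /gaulapudab/ is unchanged.
Rule 2 (intervocalic voicing): /p/ is a voiceless stop between vowels /a/ and /u/, so it voices to [b]. /gaulapudab/ → gaulabudab.
Rule 3 (intervocalic spirantization): /b/ is a stop between vowels /a/ and /u/, so it spirantizes to the fricative [v]. /d/ is a stop between vowels /u/ and /a/, so it spirantizes to the fricative [z]. /gaulabudab/ → gaulavuzab.
Rule 4 (final devoicing): /b/ is a voiced obstruent in word-final position, so it devoices to [p]. /gaulavuzab/ → gaulavuzap.

gaulavuzap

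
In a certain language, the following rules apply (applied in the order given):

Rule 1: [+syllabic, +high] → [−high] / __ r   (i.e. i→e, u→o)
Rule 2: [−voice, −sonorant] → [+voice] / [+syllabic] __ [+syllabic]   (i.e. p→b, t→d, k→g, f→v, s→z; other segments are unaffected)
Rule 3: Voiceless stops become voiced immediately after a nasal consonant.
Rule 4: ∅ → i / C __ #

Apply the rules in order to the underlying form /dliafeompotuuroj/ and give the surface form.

dliaveomboduoroji

Rule 1 (pre-rhotic lowering): /u/ is a high vowel immediately before /r/, so it lowers to [o]. /dliafeompotuuroj/ → dliafeompotuoroj.
Rule 2 (intervocalic voicing): /f/ is a voiceless obstruent between vowels /a/ and /e/, so it voices to [v]. /t/ is a voiceless obstruent between vowels /o/ and /u/, so it voices to [d]. /dliafeompotuoroj/ → dliaveompoduoroj.
Rule 3 (post-nasal voicing): /p/ is a voiceless stop immediately after the nasal /m/, so it voices to [b]. /dliaveompoduoroj/ → dliaveomboduoroj.
Rule 4 (final i-epenthesis): the form ends in the consonant /j/, so [i] is inserted word-finally. /dliaveomboduoroj/ → dliaveomboduoroji.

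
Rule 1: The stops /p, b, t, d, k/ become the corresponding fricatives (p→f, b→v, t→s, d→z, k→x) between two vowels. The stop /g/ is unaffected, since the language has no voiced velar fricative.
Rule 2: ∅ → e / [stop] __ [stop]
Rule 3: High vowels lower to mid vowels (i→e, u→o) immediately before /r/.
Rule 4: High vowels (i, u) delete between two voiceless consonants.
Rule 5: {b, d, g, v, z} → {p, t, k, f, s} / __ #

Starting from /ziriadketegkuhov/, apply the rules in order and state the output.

Rule 1 (intervocalic spirantization): /t/ is a stop between vowels /e/ and /e/, so it spirantizes to the fricative [s]. /ziriadketegkuhov/ → ziriadkesegkuhov.
Rule 2 (stop-cluster e-epenthesis): /d/ and /k/ form a stop–stop cluster, so [e] is inserted between them. /g/ and /k/ form a stop–stop cluster, so [e] is inserted between them. /ziriadkesegkuhov/ → ziriadekesegekuhov.
Rule 3 (pre-rhotic lowering): /i/ is a high vowel immediately before /r/, so it lowers to [e]. /ziriadekesegekuhov/ → zeriadekesegekuhov.
Rule 4 (high vowel syncope): /u/ is a high vowel flanked by voiceless consonants /k/ and /h/, so it deletes. /zeriadekesegekuhov/ → zeriadekesegekhov.
Rule 5 (final devoicing): /v/ is a voiced obstruent in word-final position, so it devoices to [f]. /zeriadekesegekhov/ → zeriadekesegekhof.

zeriadekesegekhof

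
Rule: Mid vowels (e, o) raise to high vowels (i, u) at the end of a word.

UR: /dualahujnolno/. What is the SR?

/o/ is a mid vowel in word-final position, so it raises to [u].
The other instance of /o/ does not occur in the required environment and remains unchanged.
Surface form: [dualahujnolnu].

dualahujnolnu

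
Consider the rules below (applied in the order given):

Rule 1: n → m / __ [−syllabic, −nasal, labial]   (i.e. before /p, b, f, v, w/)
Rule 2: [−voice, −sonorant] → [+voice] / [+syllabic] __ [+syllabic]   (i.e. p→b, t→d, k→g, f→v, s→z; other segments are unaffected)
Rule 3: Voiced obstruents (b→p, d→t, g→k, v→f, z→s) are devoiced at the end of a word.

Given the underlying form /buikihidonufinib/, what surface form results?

Rule 1 (nasal place assimilation): no segment meets the environment; /buikihidonufinib/ is unchanged.
Rule 2 (intervocalic voicing): /k/ is a voiceless obstruent between vowels /i/ and /i/, so it voices to [g]. /f/ is a voiceless obstruent between vowels /u/ and /i/, so it voices to [v]. /buikihidonufinib/ → buigihidonuvinib.
Rule 3 (final devoicing): /b/ is a voiced obstruent in word-final position, so it devoices to [p]. /buigihidonuvinib/ → buigihidonuvinip.

buigihidonuvinip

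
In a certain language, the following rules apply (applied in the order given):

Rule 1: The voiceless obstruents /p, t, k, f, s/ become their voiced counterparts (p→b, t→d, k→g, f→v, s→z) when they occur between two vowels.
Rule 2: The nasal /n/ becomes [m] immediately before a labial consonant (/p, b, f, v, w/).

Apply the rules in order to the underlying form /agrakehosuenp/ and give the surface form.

agragehozuemp

Rule 1 (intervocalic voicing): /k/ is a voiceless obstruent between vowels /a/ and /e/, so it voices to [g]. /s/ is a voiceless obstruent between vowels /o/ and /u/, so it voices to [z]. /agrakehosuenp/ → agragehozuenp.
Rule 2 (nasal place assimilation): /n/ precedes the labial consonant /p/, so it assimilates in place to [m]. /agragehozuenp/ → agragehozuemp.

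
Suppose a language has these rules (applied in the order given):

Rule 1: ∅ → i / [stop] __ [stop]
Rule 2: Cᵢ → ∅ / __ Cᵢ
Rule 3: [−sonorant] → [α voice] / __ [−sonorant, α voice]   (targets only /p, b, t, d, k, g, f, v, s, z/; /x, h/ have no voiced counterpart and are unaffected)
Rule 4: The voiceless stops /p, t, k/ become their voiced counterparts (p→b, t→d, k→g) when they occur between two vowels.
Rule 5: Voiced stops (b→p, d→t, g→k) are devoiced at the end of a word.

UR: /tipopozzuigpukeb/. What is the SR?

tibobozuigibugep

Rule 1 (stop-cluster i-epenthesis): /g/ and /p/ form a stop–stop cluster, so [i] is inserted between them. /tipopozzuigpukeb/ → tipopozzuigipukeb.
Rule 2 (degemination): /zz/ is a geminate; the first /z/ deletes. /tipopozzuigipukeb/ → tipopozuigipukeb.
Rule 3 (regressive voicing assimilation): no segment meets the environment; /tipopozuigipukeb/ is unchanged.
Rule 4 (intervocalic voicing): /p/ is a voiceless stop between vowels /i/ and /o/, so it voices to [b]. /p/ is a voiceless stop between vowels /o/ and /o/, so it voices to [b]. /p/ is a voiceless stop between vowels /i/ and /u/, so it voices to [b]. /k/ is a voiceless stop between vowels /u/ and /e/, so it voices to [g]. /tipopozuigipukeb/ → tibobozuigibugeb.
Rule 5 (final devoicing): /b/ is a voiced stop in word-final position, so it devoices to [p]. /tibobozuigibugeb/ → tibobozuigibugep.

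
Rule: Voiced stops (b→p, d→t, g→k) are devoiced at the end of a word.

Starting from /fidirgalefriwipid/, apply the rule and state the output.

/d/ is a voiced stop in word-final position, so it devoices to [t].
The other instances of /d/, /g/ do not occur in the required environment and remain unchanged.
Surface form: [fidirgalefriwipit].

fidirgalefriwipit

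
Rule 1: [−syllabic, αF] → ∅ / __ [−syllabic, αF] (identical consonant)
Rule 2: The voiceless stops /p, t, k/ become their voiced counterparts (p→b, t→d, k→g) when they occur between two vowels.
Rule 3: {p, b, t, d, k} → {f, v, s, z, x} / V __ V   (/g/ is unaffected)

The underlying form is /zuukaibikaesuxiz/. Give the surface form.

zuugaivigaesuxiz

Rule 1 (degemination): no segment meets the environment; /zuukaibikaesuxiz/ is unchanged.
Rule 2 (intervocalic voicing): /k/ is a voiceless stop between vowels /u/ and /a/, so it voices to [g]. /k/ is a voiceless stop between vowels /i/ and /a/, so it voices to [g]. /zuukaibikaesuxiz/ → zuugaibigaesuxiz.
Rule 3 (intervocalic spirantization): /b/ is a stop between vowels /i/ and /i/, so it spirantizes to the fricative [v]. /zuugaibigaesuxiz/ → zuugaivigaesuxiz.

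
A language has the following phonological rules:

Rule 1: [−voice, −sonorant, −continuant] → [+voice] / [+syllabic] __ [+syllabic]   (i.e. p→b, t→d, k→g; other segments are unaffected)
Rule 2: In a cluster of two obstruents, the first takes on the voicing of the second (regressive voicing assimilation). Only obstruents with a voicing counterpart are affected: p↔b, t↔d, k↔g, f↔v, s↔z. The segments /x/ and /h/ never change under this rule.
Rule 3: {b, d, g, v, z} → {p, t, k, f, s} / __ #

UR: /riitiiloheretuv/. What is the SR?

Rule 1 (intervocalic voicing): /t/ is a voiceless stop between vowels /i/ and /i/, so it voices to [d]. /t/ is a voiceless stop between vowels /e/ and /u/, so it voices to [d]. /riitiiloheretuv/ → riidiilohereduv.
Rule 2 (regressive voicing assimilation): no segment meets the environment; /riidiilohereduv/ is unchanged.
Rule 3 (final devoicing): /v/ is a voiced obstruent in word-final position, so it devoices to [f]. /riidiilohereduv/ → riidiilohereduf.

riidiilohereduf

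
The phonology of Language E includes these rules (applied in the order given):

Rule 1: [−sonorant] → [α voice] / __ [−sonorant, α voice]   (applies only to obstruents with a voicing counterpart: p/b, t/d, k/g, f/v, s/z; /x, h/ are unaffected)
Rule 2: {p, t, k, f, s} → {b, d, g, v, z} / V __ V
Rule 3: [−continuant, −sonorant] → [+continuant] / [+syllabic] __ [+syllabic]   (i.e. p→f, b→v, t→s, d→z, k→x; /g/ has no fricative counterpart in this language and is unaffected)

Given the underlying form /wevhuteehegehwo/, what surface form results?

wefhuzeehegehwo

Rule 1 (regressive voicing assimilation): /v/ precedes the voiceless obstruent /h/, so it devoices to [f] by assimilation. /wevhuteehegehwo/ → wefhuteehegehwo.
Rule 2 (intervocalic voicing): /t/ is a voiceless obstruent between vowels /u/ and /e/, so it voices to [d]. /wefhuteehegehwo/ → wefhudeehegehwo.
Rule 3 (intervocalic spirantization): /d/ is a stop between vowels /u/ and /e/, so it spirantizes to the fricative [z]. /wefhudeehegehwo/ → wefhuzeehegehwo.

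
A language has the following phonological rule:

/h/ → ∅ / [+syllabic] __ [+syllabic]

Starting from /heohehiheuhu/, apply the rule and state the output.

/h/ occurs between vowels /o/ and /e/, so it deletes.
/h/ occurs between vowels /e/ and /i/, so it deletes.
/h/ occurs between vowels /i/ and /e/, so it deletes.
/h/ occurs between vowels /u/ and /u/, so it deletes.
Surface form: [heoeieuu].

heoeieuu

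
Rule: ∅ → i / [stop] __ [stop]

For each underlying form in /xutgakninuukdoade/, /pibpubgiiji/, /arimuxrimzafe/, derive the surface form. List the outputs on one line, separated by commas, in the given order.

/xutgakninuukdoade/: /t/ and /g/ form a stop–stop cluster, so [i] is inserted between them. /k/ and /d/ form a stop–stop cluster, so [i] is inserted between them. → [xutigakninuukidoade].
/pibpubgiiji/: /b/ and /p/ form a stop–stop cluster, so [i] is inserted between them. /b/ and /g/ form a stop–stop cluster, so [i] is inserted between them. → [pibipubigiiji].
/arimuxrimzafe/: the rule's environment is not met; surfaces unchanged as [arimuxrimzafe].

xutigakninuukidoade, pibipubigiiji, arimuxrimzafe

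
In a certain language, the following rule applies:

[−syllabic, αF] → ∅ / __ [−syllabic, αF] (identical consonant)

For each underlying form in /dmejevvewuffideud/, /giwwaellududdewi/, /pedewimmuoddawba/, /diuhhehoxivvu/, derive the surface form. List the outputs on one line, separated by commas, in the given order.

/dmejevvewuffideud/: /vv/ is a geminate; the first /v/ deletes. /ff/ is a geminate; the first /f/ deletes. → [dmejevewufideud].
/giwwaellududdewi/: /ww/ is a geminate; the first /w/ deletes. /ll/ is a geminate; the first /l/ deletes. /dd/ is a geminate; the first /d/ deletes. → [giwaelududewi].
/pedewimmuoddawba/: /mm/ is a geminate; the first /m/ deletes. /dd/ is a geminate; the first /d/ deletes. → [pedewimuodawba].
/diuhhehoxivvu/: /hh/ is a geminate; the first /h/ deletes. /vv/ is a geminate; the first /v/ deletes. → [diuhehoxivu].

dmejevewufideud, giwaelududewi, pedewimuodawba, diuhehoxivu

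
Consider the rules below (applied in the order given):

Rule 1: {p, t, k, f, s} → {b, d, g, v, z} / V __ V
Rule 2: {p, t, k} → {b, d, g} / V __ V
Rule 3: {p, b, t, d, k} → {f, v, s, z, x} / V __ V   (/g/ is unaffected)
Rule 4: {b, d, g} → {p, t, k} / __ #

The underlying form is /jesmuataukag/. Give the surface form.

jesmuazaugak

Rule 1 (intervocalic voicing): /t/ is a voiceless obstruent between vowels /a/ and /a/, so it voices to [d]. /k/ is a voiceless obstruent between vowels /u/ and /a/, so it voices to [g]. /jesmuataukag/ → jesmuadaugag.
Rule 2 (intervocalic voicing): no segment meets the environment; /jesmuadaugag/ is unchanged.
Rule 3 (intervocalic spirantization): /d/ is a stop between vowels /a/ and /a/, so it spirantizes to the fricative [z]. /jesmuadaugag/ → jesmuazaugag.
Rule 4 (final devoicing): /g/ is a voiced stop in word-final position, so it devoices to [k]. /jesmuazaugag/ → jesmuazaugak.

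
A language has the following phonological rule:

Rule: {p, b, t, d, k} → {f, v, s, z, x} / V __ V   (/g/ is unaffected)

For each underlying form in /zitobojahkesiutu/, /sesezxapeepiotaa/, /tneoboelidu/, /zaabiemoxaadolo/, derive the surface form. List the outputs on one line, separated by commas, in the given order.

zisovojahkesiusu, sesezxafeefiosaa, tneovoelizu, zaaviemoxaazolo

/zitobojahkesiutu/: /t/ is a stop between vowels /i/ and /o/, so it spirantizes to the fricative [s]. /b/ is a stop between vowels /o/ and /o/, so it spirantizes to the fricative [v]. /t/ is a stop between vowels /u/ and /u/, so it spirantizes to the fricative [s]. → [zisovojahkesiusu].
/sesezxapeepiotaa/: /p/ is a stop between vowels /a/ and /e/, so it spirantizes to the fricative [f]. /p/ is a stop between vowels /e/ and /i/, so it spirantizes to the fricative [f]. /t/ is a stop between vowels /o/ and /a/, so it spirantizes to the fricative [s]. → [sesezxafeefiosaa].
/tneoboelidu/: /b/ is a stop between vowels /o/ and /o/, so it spirantizes to the fricative [v]. /d/ is a stop between vowels /i/ and /u/, so it spirantizes to the fricative [z]. → [tneovoelizu].
/zaabiemoxaadolo/: /b/ is a stop between vowels /a/ and /i/, so it spirantizes to the fricative [v]. /d/ is a stop between vowels /a/ and /o/, so it spirantizes to the fricative [z]. → [zaaviemoxaazolo].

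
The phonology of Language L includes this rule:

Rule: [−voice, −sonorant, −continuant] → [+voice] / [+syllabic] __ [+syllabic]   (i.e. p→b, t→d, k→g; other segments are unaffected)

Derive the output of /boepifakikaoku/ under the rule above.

boebifagigaogu

/p/ is a voiceless stop between vowels /e/ and /i/, so it voices to [b].
/k/ is a voiceless stop between vowels /a/ and /i/, so it voices to [g].
/k/ is a voiceless stop between vowels /i/ and /a/, so it voices to [g].
/k/ is a voiceless stop between vowels /o/ and /u/, so it voices to [g].
Surface form: [boebifagigaogu].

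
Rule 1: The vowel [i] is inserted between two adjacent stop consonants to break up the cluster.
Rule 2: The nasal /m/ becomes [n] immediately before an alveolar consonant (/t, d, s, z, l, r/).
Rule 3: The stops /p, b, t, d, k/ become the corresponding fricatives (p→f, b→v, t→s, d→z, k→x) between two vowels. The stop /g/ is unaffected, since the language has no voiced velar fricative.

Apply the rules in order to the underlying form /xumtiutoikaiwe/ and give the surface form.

Rule 1 (stop-cluster i-epenthesis): no segment meets the environment; /xumtiutoikaiwe/ is unchanged.
Rule 2 (nasal place assimilation): /m/ precedes the alveolar consonant /t/, so it assimilates in place to [n]. /xumtiutoikaiwe/ → xuntiutoikaiwe.
Rule 3 (intervocalic spirantization): /t/ is a stop between vowels /u/ and /o/, so it spirantizes to the fricative [s]. /k/ is a stop between vowels /i/ and /a/, so it spirantizes to the fricative [x]. /xuntiutoikaiwe/ → xuntiusoixaiwe.

xuntiusoixaiwe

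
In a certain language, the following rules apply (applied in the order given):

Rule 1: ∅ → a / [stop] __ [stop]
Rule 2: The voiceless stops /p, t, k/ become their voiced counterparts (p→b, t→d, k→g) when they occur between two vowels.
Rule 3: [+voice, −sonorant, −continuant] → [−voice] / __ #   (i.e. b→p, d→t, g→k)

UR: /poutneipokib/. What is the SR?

Rule 1 (stop-cluster a-epenthesis): no segment meets the environment; /poutneipokib/ is unchanged.
Rule 2 (intervocalic voicing): /p/ is a voiceless stop between vowels /i/ and /o/, so it voices to [b]. /k/ is a voiceless stop between vowels /o/ and /i/, so it voices to [g]. /poutneipokib/ → poutneibogib.
Rule 3 (final devoicing): /b/ is a voiced stop in word-final position, so it devoices to [p]. /poutneibogib/ → poutneibogip.

poutneibogip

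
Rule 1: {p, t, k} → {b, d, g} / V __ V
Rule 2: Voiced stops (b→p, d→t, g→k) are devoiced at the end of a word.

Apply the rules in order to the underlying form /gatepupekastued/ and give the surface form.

Rule 1 (intervocalic voicing): /t/ is a voiceless stop between vowels /a/ and /e/, so it voices to [d]. /p/ is a voiceless stop between vowels /e/ and /u/, so it voices to [b]. /p/ is a voiceless stop between vowels /u/ and /e/, so it voices to [b]. /k/ is a voiceless stop between vowels /e/ and /a/, so it voices to [g]. /gatepupekastued/ → gadebubegastued.
Rule 2 (final devoicing): /d/ is a voiced stop in word-final position, so it devoices to [t]. /gadebubegastued/ → gadebubegastuet.

gadebubegastuet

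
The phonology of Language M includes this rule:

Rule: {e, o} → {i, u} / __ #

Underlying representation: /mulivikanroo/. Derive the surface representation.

/o/ is a mid vowel in word-final position, so it raises to [u].
The other instance of /o/ does not occur in the required environment and remains unchanged.
Surface form: [mulivikanrou].

mulivikanrou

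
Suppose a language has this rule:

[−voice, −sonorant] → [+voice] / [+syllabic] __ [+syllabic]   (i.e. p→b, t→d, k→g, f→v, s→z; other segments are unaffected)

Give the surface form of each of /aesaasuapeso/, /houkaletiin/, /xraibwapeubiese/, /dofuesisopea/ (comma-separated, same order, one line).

/aesaasuapeso/: /s/ is a voiceless obstruent between vowels /e/ and /a/, so it voices to [z]. /s/ is a voiceless obstruent between vowels /a/ and /u/, so it voices to [z]. /p/ is a voiceless obstruent between vowels /a/ and /e/, so it voices to [b]. /s/ is a voiceless obstruent between vowels /e/ and /o/, so it voices to [z]. → [aezaazuabezo].
/houkaletiin/: /k/ is a voiceless obstruent between vowels /u/ and /a/, so it voices to [g]. /t/ is a voiceless obstruent between vowels /e/ and /i/, so it voices to [d]. → [hougalediin].
/xraibwapeubiese/: /p/ is a voiceless obstruent between vowels /a/ and /e/, so it voices to [b]. /s/ is a voiceless obstruent between vowels /e/ and /e/, so it voices to [z]. → [xraibwabeubieze].
/dofuesisopea/: /f/ is a voiceless obstruent between vowels /o/ and /u/, so it voices to [v]. /s/ is a voiceless obstruent between vowels /e/ and /i/, so it voices to [z]. /s/ is a voiceless obstruent between vowels /i/ and /o/, so it voices to [z]. /p/ is a voiceless obstruent between vowels /o/ and /e/, so it voices to [b]. → [dovuezizobea].

aezaazuabezo, hougalediin, xraibwabeubieze, dovuezizobea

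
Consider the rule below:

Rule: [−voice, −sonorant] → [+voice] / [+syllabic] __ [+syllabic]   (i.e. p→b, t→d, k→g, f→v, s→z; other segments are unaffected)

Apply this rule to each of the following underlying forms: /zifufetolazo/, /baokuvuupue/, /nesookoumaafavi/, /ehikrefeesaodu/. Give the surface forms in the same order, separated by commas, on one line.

/zifufetolazo/: /f/ is a voiceless obstruent between vowels /i/ and /u/, so it voices to [v]. /f/ is a voiceless obstruent between vowels /u/ and /e/, so it voices to [v]. /t/ is a voiceless obstruent between vowels /e/ and /o/, so it voices to [d]. → [zivuvedolazo].
/baokuvuupue/: /k/ is a voiceless obstruent between vowels /o/ and /u/, so it voices to [g]. /p/ is a voiceless obstruent between vowels /u/ and /u/, so it voices to [b]. → [baoguvuubue].
/nesookoumaafavi/: /s/ is a voiceless obstruent between vowels /e/ and /o/, so it voices to [z]. /k/ is a voiceless obstruent between vowels /o/ and /o/, so it voices to [g]. /f/ is a voiceless obstruent between vowels /a/ and /a/, so it voices to [v]. → [nezoogoumaavavi].
/ehikrefeesaodu/: /f/ is a voiceless obstruent between vowels /e/ and /e/, so it voices to [v]. /s/ is a voiceless obstruent between vowels /e/ and /a/, so it voices to [z]. → [ehikreveezaodu].

zivuvedolazo, baoguvuubue, nezoogoumaavavi, ehikreveezaodu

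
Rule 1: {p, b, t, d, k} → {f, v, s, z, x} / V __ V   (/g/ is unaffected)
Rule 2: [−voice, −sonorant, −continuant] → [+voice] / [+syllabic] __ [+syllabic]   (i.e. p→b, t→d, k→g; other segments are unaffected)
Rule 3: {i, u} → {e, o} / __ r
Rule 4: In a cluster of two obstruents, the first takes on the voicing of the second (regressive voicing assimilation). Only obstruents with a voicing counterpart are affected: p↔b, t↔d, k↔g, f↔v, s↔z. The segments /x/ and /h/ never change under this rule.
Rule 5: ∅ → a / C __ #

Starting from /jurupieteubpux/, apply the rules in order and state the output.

Rule 1 (intervocalic spirantization): /p/ is a stop between vowels /u/ and /i/, so it spirantizes to the fricative [f]. /t/ is a stop between vowels /e/ and /e/, so it spirantizes to the fricative [s]. /jurupieteubpux/ → jurufieseubpux.
Rule 2 (intervocalic voicing): no segment meets the environment; /jurufieseubpux/ is unchanged.
Rule 3 (pre-rhotic lowering): /u/ is a high vowel immediately before /r/, so it lowers to [o]. /jurufieseubpux/ → jorufieseubpux.
Rule 4 (regressive voicing assimilation): /b/ precedes the voiceless obstruent /p/, so it devoices to [p] by assimilation. /jorufieseubpux/ → jorufieseuppux.
Rule 5 (final a-epenthesis): the form ends in the consonant /x/, so [a] is inserted word-finally. /jorufieseuppux/ → jorufieseuppuxa.

jorufieseuppuxa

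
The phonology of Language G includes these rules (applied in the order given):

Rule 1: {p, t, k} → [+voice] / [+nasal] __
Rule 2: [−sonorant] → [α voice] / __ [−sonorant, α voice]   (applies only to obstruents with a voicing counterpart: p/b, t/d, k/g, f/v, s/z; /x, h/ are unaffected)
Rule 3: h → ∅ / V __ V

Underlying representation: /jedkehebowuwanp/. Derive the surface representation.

Rule 1 (post-nasal voicing): /p/ is a voiceless stop immediately after the nasal /n/, so it voices to [b]. /jedkehebowuwanp/ → jedkehebowuwanb.
Rule 2 (regressive voicing assimilation): /d/ precedes the voiceless obstruent /k/, so it devoices to [t] by assimilation. /jedkehebowuwanb/ → jetkehebowuwanb.
Rule 3 (intervocalic h-deletion): /h/ occurs between vowels /e/ and /e/, so it deletes. /jetkehebowuwanb/ → jetkeebowuwanb.

jetkeebowuwanb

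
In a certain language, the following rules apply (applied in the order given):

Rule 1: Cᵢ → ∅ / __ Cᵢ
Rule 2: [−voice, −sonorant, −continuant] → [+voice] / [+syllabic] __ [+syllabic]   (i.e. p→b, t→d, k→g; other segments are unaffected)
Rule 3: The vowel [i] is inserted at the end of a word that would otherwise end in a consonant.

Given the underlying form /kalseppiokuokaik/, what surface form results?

Rule 1 (degemination): /pp/ is a geminate; the first /p/ deletes. /kalseppiokuokaik/ → kalsepiokuokaik.
Rule 2 (intervocalic voicing): /p/ is a voiceless stop between vowels /e/ and /i/, so it voices to [b]. /k/ is a voiceless stop between vowels /o/ and /u/, so it voices to [g]. /k/ is a voiceless stop between vowels /o/ and /a/, so it voices to [g]. /kalsepiokuokaik/ → kalsebioguogaik.
Rule 3 (final i-epenthesis): the form ends in the consonant /k/, so [i] is inserted word-finally. /kalsebioguogaik/ → kalsebioguogaiki.

kalsebioguogaiki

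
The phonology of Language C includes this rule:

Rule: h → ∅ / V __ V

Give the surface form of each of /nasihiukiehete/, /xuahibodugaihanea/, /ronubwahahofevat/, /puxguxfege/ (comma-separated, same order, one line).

/nasihiukiehete/: /h/ occurs between vowels /i/ and /i/, so it deletes. /h/ occurs between vowels /e/ and /e/, so it deletes. → [nasiiukieete].
/xuahibodugaihanea/: /h/ occurs between vowels /a/ and /i/, so it deletes. /h/ occurs between vowels /i/ and /a/, so it deletes. → [xuaibodugaianea].
/ronubwahahofevat/: /h/ occurs between vowels /a/ and /a/, so it deletes. /h/ occurs between vowels /a/ and /o/, so it deletes. → [ronubwaaofevat].
/puxguxfege/: the rule's environment is not met; surfaces unchanged as [puxguxfege].

nasiiukieete, xuaibodugaianea, ronubwaaofevat, puxguxfege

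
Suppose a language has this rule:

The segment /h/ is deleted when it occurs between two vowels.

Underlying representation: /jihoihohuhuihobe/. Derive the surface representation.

/h/ occurs between vowels /i/ and /o/, so it deletes.
/h/ occurs between vowels /i/ and /o/, so it deletes.
/h/ occurs between vowels /o/ and /u/, so it deletes.
/h/ occurs between vowels /u/ and /u/, so it deletes.
/h/ occurs between vowels /i/ and /o/, so it deletes.
Surface form: [jioiouuiobe].

jioiouuiobe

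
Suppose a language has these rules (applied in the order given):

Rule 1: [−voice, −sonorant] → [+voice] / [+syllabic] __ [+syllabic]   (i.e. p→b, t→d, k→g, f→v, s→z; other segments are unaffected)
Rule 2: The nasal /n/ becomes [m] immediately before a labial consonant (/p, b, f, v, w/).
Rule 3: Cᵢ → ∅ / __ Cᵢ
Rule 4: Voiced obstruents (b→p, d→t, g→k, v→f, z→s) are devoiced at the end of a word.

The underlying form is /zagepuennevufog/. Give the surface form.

Rule 1 (intervocalic voicing): /p/ is a voiceless obstruent between vowels /e/ and /u/, so it voices to [b]. /f/ is a voiceless obstruent between vowels /u/ and /o/, so it voices to [v]. /zagepuennevufog/ → zagebuennevuvog.
Rule 2 (nasal place assimilation): no segment meets the environment; /zagebuennevuvog/ is unchanged.
Rule 3 (degemination): /nn/ is a geminate; the first /n/ deletes. /zagebuennevuvog/ → zagebuenevuvog.
Rule 4 (final devoicing): /g/ is a voiced obstruent in word-final position, so it devoices to [k]. /zagebuenevuvog/ → zagebuenevuvok.

zagebuenevuvok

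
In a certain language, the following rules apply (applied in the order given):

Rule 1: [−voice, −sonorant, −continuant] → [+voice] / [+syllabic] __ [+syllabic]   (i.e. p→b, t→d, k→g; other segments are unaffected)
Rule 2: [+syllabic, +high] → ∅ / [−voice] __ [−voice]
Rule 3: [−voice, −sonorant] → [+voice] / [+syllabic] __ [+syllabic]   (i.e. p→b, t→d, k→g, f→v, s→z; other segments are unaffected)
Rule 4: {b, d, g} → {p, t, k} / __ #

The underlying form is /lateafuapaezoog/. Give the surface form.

ladeavuabaezook

Rule 1 (intervocalic voicing): /t/ is a voiceless stop between vowels /a/ and /e/, so it voices to [d]. /p/ is a voiceless stop between vowels /a/ and /a/, so it voices to [b]. /lateafuapaezoog/ → ladeafuabaezoog.
Rule 2 (high vowel syncope): no segment meets the environment; /ladeafuabaezoog/ is unchanged.
Rule 3 (intervocalic voicing): /f/ is a voiceless obstruent between vowels /a/ and /u/, so it voices to [v]. /ladeafuabaezoog/ → ladeavuabaezoog.
Rule 4 (final devoicing): /g/ is a voiced stop in word-final position, so it devoices to [k]. /ladeavuabaezoog/ → ladeavuabaezook.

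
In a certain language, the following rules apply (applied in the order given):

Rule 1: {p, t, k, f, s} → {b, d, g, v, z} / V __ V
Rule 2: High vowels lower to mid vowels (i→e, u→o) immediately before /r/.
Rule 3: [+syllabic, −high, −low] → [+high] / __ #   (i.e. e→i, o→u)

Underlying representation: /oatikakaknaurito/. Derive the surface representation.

Rule 1 (intervocalic voicing): /t/ is a voiceless obstruent between vowels /a/ and /i/, so it voices to [d]. /k/ is a voiceless obstruent between vowels /i/ and /a/, so it voices to [g]. /k/ is a voiceless obstruent between vowels /a/ and /a/, so it voices to [g]. /t/ is a voiceless obstruent between vowels /i/ and /o/, so it voices to [d]. /oatikakaknaurito/ → oadigagaknaurido.
Rule 2 (pre-rhotic lowering): /u/ is a high vowel immediately before /r/, so it lowers to [o]. /oadigagaknaurido/ → oadigagaknaorido.
Rule 3 (final vowel raising): /o/ is a mid vowel in word-final position, so it raises to [u]. /oadigagaknaorido/ → oadigagaknaoridu.

oadigagaknaoridu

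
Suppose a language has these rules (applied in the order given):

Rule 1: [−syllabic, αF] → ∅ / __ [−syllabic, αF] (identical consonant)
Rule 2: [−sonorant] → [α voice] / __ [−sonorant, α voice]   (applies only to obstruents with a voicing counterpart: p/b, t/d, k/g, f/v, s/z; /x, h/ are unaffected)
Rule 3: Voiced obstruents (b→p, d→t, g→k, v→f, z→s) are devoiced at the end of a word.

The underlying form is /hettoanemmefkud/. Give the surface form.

hetoanemefkut

Rule 1 (degemination): /tt/ is a geminate; the first /t/ deletes. /mm/ is a geminate; the first /m/ deletes. /hettoanemmefkud/ → hetoanemefkud.
Rule 2 (regressive voicing assimilation): no segment meets the environment; /hetoanemefkud/ is unchanged.
Rule 3 (final devoicing): /d/ is a voiced obstruent in word-final position, so it devoices to [t]. /hetoanemefkud/ → hetoanemefkut.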